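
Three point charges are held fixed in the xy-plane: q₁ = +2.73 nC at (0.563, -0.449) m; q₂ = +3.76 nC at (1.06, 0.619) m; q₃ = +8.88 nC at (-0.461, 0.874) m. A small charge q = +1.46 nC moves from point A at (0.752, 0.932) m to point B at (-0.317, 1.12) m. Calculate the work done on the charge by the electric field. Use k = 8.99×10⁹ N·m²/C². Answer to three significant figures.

-2.28×10⁻⁷ J

The work done by the electric force is W_field = −ΔU = −q(V_B − V_A) = q(V_A − V_B).
At A: distances to the source charges are 1.39 m, 0.439 m, 1.21 m; V_A = Σ kqᵢ/rᵢ = 160 V.
At B: distances to the source charges are 1.80 m, 1.47 m, 0.285 m; V_B = Σ kqᵢ/rᵢ = 317 V.
ΔV = V_B − V_A = 156 V.
W_field = −qΔV = −(1.46×10⁻⁹ C)(156 V) = -2.28×10⁻⁷ J.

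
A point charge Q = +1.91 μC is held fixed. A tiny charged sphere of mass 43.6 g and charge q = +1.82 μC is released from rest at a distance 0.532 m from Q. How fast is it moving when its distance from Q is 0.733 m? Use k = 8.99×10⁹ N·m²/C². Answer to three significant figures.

0.860 m/s

Only the electrostatic force acts, so mechanical energy is conserved: ½mv² = U₁ − U₂ = kQq(1/r₁ − 1/r₂).
U₁ − U₂ = (8.99×10⁹ N·m²/C²)(1.91×10⁻⁶ C)(1.82×10⁻⁶ C)(1/0.532 − 1/0.733) = 0.0161 J.
v = √(2·0.0161/0.0436) = 0.860 m/s.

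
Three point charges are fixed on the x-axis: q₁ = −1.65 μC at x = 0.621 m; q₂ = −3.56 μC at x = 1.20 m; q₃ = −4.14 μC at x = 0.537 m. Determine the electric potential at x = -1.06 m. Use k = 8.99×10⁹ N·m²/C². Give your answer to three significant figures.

-4.63×10⁴ V

The total potential is the scalar sum of each charge's contribution, V = Σ kqᵢ/rᵢ.
Distances from the field point to each charge: r₁ = 1.68 m, r₂ = 2.26 m, r₃ = 1.60 m.
V = k[(-1.65×10⁻⁶)/(1.68) + (-3.56×10⁻⁶)/(2.26) + (-4.14×10⁻⁶)/(1.60)] = -4.63×10⁴ V.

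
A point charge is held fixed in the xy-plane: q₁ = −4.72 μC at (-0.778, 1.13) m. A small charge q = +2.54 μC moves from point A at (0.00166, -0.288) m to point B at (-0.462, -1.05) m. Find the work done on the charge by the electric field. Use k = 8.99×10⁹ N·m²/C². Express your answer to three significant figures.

-0.0177 J

The work done by the electric force is W_field = −ΔU = −q(V_B − V_A) = q(V_A − V_B).
At A: distance to the source charge is 1.62 m; V_A = kq₁/r = -2.62×10⁴ V.
At B: distance to the source charge is 2.20 m; V_B = kq₁/r = -1.93×10⁴ V.
ΔV = V_B − V_A = 6960 V.
W_field = −qΔV = −(2.54×10⁻⁶ C)(6960 V) = -0.0177 J.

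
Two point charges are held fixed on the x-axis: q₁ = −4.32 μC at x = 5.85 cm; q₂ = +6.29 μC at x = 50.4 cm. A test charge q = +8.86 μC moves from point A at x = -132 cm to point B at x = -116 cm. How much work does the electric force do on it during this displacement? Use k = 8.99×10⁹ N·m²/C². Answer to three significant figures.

6.37×10⁻³ J

The work done by the electric force is W_field = −ΔU = −q(V_B − V_A) = q(V_A − V_B).
At A: distances to the source charges are 1.38 m, 1.82 m; V_A = Σ kqᵢ/rᵢ = 2830 V.
At B: distances to the source charges are 1.22 m, 1.66 m; V_B = Σ kqᵢ/rᵢ = 2110 V.
ΔV = V_B − V_A = -718 V.
W_field = −qΔV = −(8.86×10⁻⁶ C)(-718 V) = 6.37×10⁻³ J.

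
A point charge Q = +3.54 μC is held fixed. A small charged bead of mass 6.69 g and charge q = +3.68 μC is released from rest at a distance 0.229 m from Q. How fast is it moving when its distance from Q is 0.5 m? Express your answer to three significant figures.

9.10 m/s

Only the electrostatic force acts, so mechanical energy is conserved: ½mv² = U₁ − U₂ = kQq(1/r₁ − 1/r₂).
U₁ − U₂ = (8.99×10⁹ N·m²/C²)(3.54×10⁻⁶ C)(3.68×10⁻⁶ C)(1/0.229 − 1/0.500) = 0.277 J.
v = √(2·0.277/6.69×10⁻³) = 9.10 m/s.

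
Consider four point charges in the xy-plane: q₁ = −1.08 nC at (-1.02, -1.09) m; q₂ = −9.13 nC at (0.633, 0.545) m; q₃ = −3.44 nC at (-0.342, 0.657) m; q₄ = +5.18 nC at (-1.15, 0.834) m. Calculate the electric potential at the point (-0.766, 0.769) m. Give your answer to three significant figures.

Electric potential is a scalar, so the contributions from each charge add algebraically: V = Σ kqᵢ/rᵢ.
Distances from the field point to each charge: r₁ = 1.88 m, r₂ = 1.42 m, r₃ = 0.439 m, r₄ = 0.389 m.
V = k[(-1.08×10⁻⁹)/(1.88) + (-9.13×10⁻⁹)/(1.42) + (-3.44×10⁻⁹)/(0.439) + (5.18×10⁻⁹)/(0.389)] = -14.1 V.

-14.1 V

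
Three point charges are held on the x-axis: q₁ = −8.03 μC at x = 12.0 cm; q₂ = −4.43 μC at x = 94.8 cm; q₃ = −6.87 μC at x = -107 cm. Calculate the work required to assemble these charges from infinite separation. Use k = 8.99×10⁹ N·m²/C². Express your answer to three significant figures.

0.939 J

The assembly work is the sum of pairwise potential energies, U = Σ_{i<j} kqᵢqⱼ/rᵢⱼ.
Pair separations: r₁₂ = 0.828 m, r₁₃ = 1.19 m, r₂₃ = 2.02 m.
U = (0.386) + (0.417) + (0.136) = 0.939 J.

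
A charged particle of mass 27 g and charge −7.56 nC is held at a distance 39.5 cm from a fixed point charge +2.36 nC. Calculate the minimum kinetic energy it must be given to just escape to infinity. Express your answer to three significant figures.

To just escape, total mechanical energy must reach zero at infinity: ½mv²_min + U = 0, so ½mv²_min = −U = |kQq|/r.
|U| = |kQq|/r = (8.99×10⁹ N·m²/C²)(2.36×10⁻⁹)(7.56×10⁻⁹)/(0.395) = 4.06×10⁻⁷ J.

4.06×10⁻⁷ J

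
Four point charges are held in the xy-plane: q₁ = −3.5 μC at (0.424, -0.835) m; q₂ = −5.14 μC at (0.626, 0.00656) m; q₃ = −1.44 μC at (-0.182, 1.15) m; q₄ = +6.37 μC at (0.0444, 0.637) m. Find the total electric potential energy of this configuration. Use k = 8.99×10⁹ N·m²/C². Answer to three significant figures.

The work to assemble the configuration equals its total potential energy, U = Σ kqᵢqⱼ/rᵢⱼ over all pairs.
Pair separations: r₁₂ = 0.865 m, r₁₃ = 2.08 m, r₁₄ = 1.52 m, r₂₃ = 1.40 m, r₂₄ = 0.858 m, r₃₄ = 0.561 m.
Summing all 6 pair terms gives U = -0.366 J.

-0.366 J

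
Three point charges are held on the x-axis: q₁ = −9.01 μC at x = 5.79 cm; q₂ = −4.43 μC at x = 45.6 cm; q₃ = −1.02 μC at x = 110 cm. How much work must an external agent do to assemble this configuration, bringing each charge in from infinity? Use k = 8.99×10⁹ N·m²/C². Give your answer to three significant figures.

1.04 J

The assembly work is the sum of pairwise potential energies, U = Σ_{i<j} kqᵢqⱼ/rᵢⱼ.
Pair separations: r₁₂ = 0.398 m, r₁₃ = 1.04 m, r₂₃ = 0.644 m.
U = (0.901) + (0.0793) + (0.0631) = 1.04 J.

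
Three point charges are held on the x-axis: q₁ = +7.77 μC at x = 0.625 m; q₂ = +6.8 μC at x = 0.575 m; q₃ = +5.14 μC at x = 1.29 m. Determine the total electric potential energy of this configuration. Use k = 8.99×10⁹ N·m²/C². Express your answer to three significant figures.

10.5 J

The work to assemble the configuration equals its total potential energy, U = Σ kqᵢqⱼ/rᵢⱼ over all pairs.
Pair separations: r₁₂ = 0.0500 m, r₁₃ = 0.665 m, r₂₃ = 0.715 m.
U = (9.50) + (0.540) + (0.439) = 10.5 J.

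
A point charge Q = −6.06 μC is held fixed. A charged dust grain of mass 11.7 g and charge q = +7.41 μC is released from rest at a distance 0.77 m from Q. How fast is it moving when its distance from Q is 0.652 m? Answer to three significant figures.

Only the electrostatic force acts, so mechanical energy is conserved: ½mv² = U₁ − U₂ = kQq(1/r₁ − 1/r₂).
U₁ − U₂ = (8.99×10⁹ N·m²/C²)(-6.06×10⁻⁶ C)(7.41×10⁻⁶ C)(1/0.770 − 1/0.652) = 0.0949 J.
v = √(2·0.0949/0.0117) = 4.03 m/s.

4.03 m/s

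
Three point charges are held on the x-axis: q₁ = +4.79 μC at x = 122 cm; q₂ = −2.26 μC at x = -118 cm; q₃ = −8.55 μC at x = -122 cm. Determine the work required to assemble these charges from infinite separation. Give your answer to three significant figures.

The work to assemble the configuration equals its total potential energy, U = Σ kqᵢqⱼ/rᵢⱼ over all pairs.
Pair separations: r₁₂ = 2.40 m, r₁₃ = 2.44 m, r₂₃ = 0.0400 m.
U = (-0.0406) + (-0.151) + (4.34) = 4.15 J.

4.15 J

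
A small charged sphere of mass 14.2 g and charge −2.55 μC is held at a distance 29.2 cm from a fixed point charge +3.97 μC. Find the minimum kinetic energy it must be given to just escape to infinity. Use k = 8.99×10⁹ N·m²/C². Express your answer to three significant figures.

0.312 J

To just escape, total mechanical energy must reach zero at infinity: ½mv²_min + U = 0, so ½mv²_min = −U = |kQq|/r.
|U| = |kQq|/r = (8.99×10⁹ N·m²/C²)(3.97×10⁻⁶)(2.55×10⁻⁶)/(0.292) = 0.312 J.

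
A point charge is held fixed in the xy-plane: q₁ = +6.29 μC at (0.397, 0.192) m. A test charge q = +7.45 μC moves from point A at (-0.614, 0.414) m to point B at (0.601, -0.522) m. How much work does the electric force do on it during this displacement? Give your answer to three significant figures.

The work done by the electric force is W_field = −ΔU = −q(V_B − V_A) = q(V_A − V_B).
At A: distance to the source charge is 1.04 m; V_A = kq₁/r = 5.46×10⁴ V.
At B: distance to the source charge is 0.743 m; V_B = kq₁/r = 7.62×10⁴ V.
ΔV = V_B − V_A = 2.15×10⁴ V.
W_field = −qΔV = −(7.45×10⁻⁶ C)(2.15×10⁴ V) = -0.160 J.

-0.160 J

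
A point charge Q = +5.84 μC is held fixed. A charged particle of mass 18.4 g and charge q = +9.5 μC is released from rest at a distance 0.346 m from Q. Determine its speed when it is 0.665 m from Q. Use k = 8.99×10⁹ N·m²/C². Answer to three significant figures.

Only the electrostatic force acts, so mechanical energy is conserved: ½mv² = U₁ − U₂ = kQq(1/r₁ − 1/r₂).
U₁ − U₂ = (8.99×10⁹ N·m²/C²)(5.84×10⁻⁶ C)(9.50×10⁻⁶ C)(1/0.346 − 1/0.665) = 0.691 J.
v = √(2·0.691/0.0184) = 8.67 m/s.

8.67 m/s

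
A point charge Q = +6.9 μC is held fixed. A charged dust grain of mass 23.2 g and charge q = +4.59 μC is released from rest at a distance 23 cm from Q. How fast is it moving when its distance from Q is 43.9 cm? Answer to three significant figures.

7.13 m/s

Only the electrostatic force acts, so mechanical energy is conserved: ½mv² = U₁ − U₂ = kQq(1/r₁ − 1/r₂).
U₁ − U₂ = (8.99×10⁹ N·m²/C²)(6.90×10⁻⁶ C)(4.59×10⁻⁶ C)(1/0.230 − 1/0.439) = 0.589 J.
v = √(2·0.589/0.0232) = 7.13 m/s.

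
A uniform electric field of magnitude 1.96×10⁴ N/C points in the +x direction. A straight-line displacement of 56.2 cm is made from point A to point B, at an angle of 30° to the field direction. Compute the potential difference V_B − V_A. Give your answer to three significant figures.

-9540 V

Only the component of displacement along E changes the potential: ΔV = −E·d·cosθ.
ΔV = −(1.96×10⁴ V/m)(0.562 m)cos30° = -9540 V.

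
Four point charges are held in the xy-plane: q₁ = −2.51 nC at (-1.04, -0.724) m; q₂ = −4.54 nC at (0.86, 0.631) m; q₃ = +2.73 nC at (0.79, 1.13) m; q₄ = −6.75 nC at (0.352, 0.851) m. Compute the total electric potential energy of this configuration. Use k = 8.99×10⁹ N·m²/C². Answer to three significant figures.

5.02×10⁻⁸ J

The assembly work is the sum of pairwise potential energies, U = Σ_{i<j} kqᵢqⱼ/rᵢⱼ.
Pair separations: r₁₂ = 2.33 m, r₁₃ = 2.61 m, r₁₄ = 2.10 m, r₂₃ = 0.504 m, r₂₄ = 0.554 m, r₃₄ = 0.519 m.
Summing all 6 pair terms gives U = 5.02×10⁻⁸ J.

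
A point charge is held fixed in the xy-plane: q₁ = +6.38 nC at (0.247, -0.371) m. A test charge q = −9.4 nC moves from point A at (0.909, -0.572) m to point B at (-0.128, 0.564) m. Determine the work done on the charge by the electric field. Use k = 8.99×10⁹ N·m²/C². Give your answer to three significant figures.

The work done by the electric force is W_field = −ΔU = −q(V_B − V_A) = q(V_A − V_B).
At A: distance to the source charge is 0.692 m; V_A = kq₁/r = 82.9 V.
At B: distance to the source charge is 1.01 m; V_B = kq₁/r = 56.9 V.
ΔV = V_B − V_A = -26.0 V.
W_field = −qΔV = −(-9.40×10⁻⁹ C)(-26.0 V) = -2.44×10⁻⁷ J.

-2.44×10⁻⁷ J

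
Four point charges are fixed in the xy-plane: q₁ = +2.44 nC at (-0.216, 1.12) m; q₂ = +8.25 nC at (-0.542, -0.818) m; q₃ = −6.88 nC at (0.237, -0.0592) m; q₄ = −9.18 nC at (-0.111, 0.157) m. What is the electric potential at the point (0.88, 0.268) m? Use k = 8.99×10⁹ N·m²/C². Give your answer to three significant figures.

-111 V

Electric potential is a scalar, so the contributions from each charge add algebraically: V = Σ kqᵢ/rᵢ.
Distances from the field point to each charge: r₁ = 1.39 m, r₂ = 1.79 m, r₃ = 0.721 m, r₄ = 0.997 m.
V = k[(2.44×10⁻⁹)/(1.39) + (8.25×10⁻⁹)/(1.79) + (-6.88×10⁻⁹)/(0.721) + (-9.18×10⁻⁹)/(0.997)] = -111 V.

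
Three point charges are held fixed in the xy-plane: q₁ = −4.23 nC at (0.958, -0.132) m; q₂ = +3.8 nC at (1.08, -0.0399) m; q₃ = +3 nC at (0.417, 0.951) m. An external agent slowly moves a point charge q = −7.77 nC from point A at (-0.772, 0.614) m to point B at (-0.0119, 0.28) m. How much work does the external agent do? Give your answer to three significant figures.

For quasistatic motion the external work equals the change in potential energy: W_ext = qΔV = q(V_B − V_A).
At A: distances to the source charges are 1.88 m, 1.96 m, 1.24 m; V_A = Σ kqᵢ/rᵢ = 19.0 V.
At B: distances to the source charges are 1.05 m, 1.14 m, 0.796 m; V_B = Σ kqᵢ/rᵢ = 27.8 V.
ΔV = V_B − V_A = 8.77 V.
W_ext = qΔV = (-7.77×10⁻⁹ C)(8.77 V) = -6.82×10⁻⁸ J.

-6.82×10⁻⁸ J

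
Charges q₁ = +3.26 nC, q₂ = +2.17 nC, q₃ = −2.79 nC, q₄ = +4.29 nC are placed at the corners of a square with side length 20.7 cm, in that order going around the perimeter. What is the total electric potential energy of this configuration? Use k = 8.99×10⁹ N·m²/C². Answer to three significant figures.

1.38×10⁻⁷ J

The assembly work is the sum of pairwise potential energies, U = Σ_{i<j} kqᵢqⱼ/rᵢⱼ.
The four side pairs have separation 0.207 m and the two diagonal pairs 0.293 m.
Summing all 6 pair terms gives U = 1.38×10⁻⁷ J.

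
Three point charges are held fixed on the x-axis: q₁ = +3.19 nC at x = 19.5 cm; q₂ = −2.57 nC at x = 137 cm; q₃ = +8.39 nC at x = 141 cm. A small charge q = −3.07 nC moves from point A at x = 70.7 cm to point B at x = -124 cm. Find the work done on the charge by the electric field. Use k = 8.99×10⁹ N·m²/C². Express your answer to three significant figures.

The work done by the electric force is W_field = −ΔU = −q(V_B − V_A) = q(V_A − V_B).
At A: distances to the source charges are 0.512 m, 0.663 m, 0.703 m; V_A = Σ kqᵢ/rᵢ = 128 V.
At B: distances to the source charges are 1.44 m, 2.61 m, 2.65 m; V_B = Σ kqᵢ/rᵢ = 39.6 V.
ΔV = V_B − V_A = -88.9 V.
W_field = −qΔV = −(-3.07×10⁻⁹ C)(-88.9 V) = -2.73×10⁻⁷ J.

-2.73×10⁻⁷ J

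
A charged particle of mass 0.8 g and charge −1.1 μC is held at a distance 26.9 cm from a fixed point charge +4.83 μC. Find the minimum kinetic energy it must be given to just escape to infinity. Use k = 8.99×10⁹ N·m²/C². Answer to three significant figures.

0.178 J

To just escape, total mechanical energy must reach zero at infinity: ½mv²_min + U = 0, so ½mv²_min = −U = |kQq|/r.
|U| = |kQq|/r = (8.99×10⁹ N·m²/C²)(4.83×10⁻⁶)(1.10×10⁻⁶)/(0.269) = 0.178 J.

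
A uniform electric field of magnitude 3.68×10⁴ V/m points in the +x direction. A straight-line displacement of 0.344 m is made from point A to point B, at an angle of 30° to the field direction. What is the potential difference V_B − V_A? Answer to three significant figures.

Only the component of displacement along E changes the potential: ΔV = −E·d·cosθ.
ΔV = −(3.68×10⁴ V/m)(0.344 m)cos30° = -1.10×10⁴ V.

-1.10×10⁴ V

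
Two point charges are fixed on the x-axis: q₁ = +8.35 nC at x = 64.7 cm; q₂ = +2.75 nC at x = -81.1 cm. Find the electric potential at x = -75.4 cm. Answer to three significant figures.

487 V

The total potential is the scalar sum of each charge's contribution, V = Σ kqᵢ/rᵢ.
Distances from the field point to each charge: r₁ = 1.40 m, r₂ = 0.0570 m.
V = k[(8.35×10⁻⁹)/(1.40) + (2.75×10⁻⁹)/(0.0570)] = 487 V.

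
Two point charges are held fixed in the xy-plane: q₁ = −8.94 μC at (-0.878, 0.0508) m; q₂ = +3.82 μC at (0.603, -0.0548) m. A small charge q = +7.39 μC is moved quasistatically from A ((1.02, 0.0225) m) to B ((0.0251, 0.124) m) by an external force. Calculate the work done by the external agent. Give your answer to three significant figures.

For quasistatic motion the external work equals the change in potential energy: W_ext = qΔV = q(V_B − V_A).
At A: distances to the source charges are 1.90 m, 0.424 m; V_A = Σ kqᵢ/rᵢ = 3.86×10⁴ V.
At B: distances to the source charges are 0.906 m, 0.605 m; V_B = Σ kqᵢ/rᵢ = -3.19×10⁴ V.
ΔV = V_B − V_A = -7.06×10⁴ V.
W_ext = qΔV = (7.39×10⁻⁶ C)(-7.06×10⁴ V) = -0.521 J.

-0.521 J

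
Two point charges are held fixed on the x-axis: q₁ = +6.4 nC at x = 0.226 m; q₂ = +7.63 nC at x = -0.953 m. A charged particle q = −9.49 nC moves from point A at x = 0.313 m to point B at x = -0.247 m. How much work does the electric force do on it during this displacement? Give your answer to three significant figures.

The work done by the electric force is W_field = −ΔU = −q(V_B − V_A) = q(V_A − V_B).
At A: distances to the source charges are 0.0870 m, 1.27 m; V_A = Σ kqᵢ/rᵢ = 716 V.
At B: distances to the source charges are 0.473 m, 0.706 m; V_B = Σ kqᵢ/rᵢ = 219 V.
ΔV = V_B − V_A = -497 V.
W_field = −qΔV = −(-9.49×10⁻⁹ C)(-497 V) = -4.71×10⁻⁶ J.

-4.71×10⁻⁶ J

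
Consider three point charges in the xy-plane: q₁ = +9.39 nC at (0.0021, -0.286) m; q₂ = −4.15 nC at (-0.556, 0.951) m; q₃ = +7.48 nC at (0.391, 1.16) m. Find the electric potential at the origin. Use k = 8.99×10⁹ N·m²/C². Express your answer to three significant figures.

316 V

The total potential is the scalar sum of each charge's contribution, V = Σ kqᵢ/rᵢ.
Distances from the field point to each charge: r₁ = 0.286 m, r₂ = 1.10 m, r₃ = 1.22 m.
V = k[(9.39×10⁻⁹)/(0.286) + (-4.15×10⁻⁹)/(1.10) + (7.48×10⁻⁹)/(1.22)] = 316 V.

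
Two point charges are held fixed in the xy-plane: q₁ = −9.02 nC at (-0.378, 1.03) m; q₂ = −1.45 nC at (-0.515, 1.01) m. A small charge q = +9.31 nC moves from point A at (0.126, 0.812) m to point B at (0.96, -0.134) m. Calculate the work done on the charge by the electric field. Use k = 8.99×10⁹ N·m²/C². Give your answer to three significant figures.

-1.07×10⁻⁶ J

The work done by the electric force is W_field = −ΔU = −q(V_B − V_A) = q(V_A − V_B).
At A: distances to the source charges are 0.549 m, 0.671 m; V_A = Σ kqᵢ/rᵢ = -167 V.
At B: distances to the source charges are 1.77 m, 1.87 m; V_B = Σ kqᵢ/rᵢ = -52.7 V.
ΔV = V_B − V_A = 114 V.
W_field = −qΔV = −(9.31×10⁻⁹ C)(114 V) = -1.07×10⁻⁶ J.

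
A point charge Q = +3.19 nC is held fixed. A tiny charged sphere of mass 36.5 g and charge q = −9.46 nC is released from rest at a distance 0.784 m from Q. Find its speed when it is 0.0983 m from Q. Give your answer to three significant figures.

0.0115 m/s

Only the electrostatic force acts, so mechanical energy is conserved: ½mv² = U₁ − U₂ = kQq(1/r₁ − 1/r₂).
U₁ − U₂ = (8.99×10⁹ N·m²/C²)(3.19×10⁻⁹ C)(-9.46×10⁻⁹ C)(1/0.784 − 1/0.0983) = 2.41×10⁻⁶ J.
v = √(2·2.41×10⁻⁶/0.0365) = 0.0115 m/s.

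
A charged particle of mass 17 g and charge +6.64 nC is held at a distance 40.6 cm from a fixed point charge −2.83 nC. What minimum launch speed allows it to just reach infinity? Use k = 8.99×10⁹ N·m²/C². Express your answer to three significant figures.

7.00×10⁻³ m/s

To just escape, total mechanical energy must reach zero at infinity: ½mv²_min + U = 0, so ½mv²_min = −U = |kQq|/r.
|U| = |kQq|/r = (8.99×10⁹ N·m²/C²)(2.83×10⁻⁹)(6.64×10⁻⁹)/(0.406) = 4.16×10⁻⁷ J.
v_min = √(2|U|/m) = √(2·4.16×10⁻⁷/0.0170) = 7.00×10⁻³ m/s.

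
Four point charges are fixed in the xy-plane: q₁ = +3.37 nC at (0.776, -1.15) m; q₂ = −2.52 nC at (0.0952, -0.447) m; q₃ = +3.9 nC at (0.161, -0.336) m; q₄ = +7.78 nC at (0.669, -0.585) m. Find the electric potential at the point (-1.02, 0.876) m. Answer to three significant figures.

50.1 V

Electric potential is a scalar, so the contributions from each charge add algebraically: V = Σ kqᵢ/rᵢ.
Distances from the field point to each charge: r₁ = 2.71 m, r₂ = 1.73 m, r₃ = 1.69 m, r₄ = 2.23 m.
V = k[(3.37×10⁻⁹)/(2.71) + (-2.52×10⁻⁹)/(1.73) + (3.90×10⁻⁹)/(1.69) + (7.78×10⁻⁹)/(2.23)] = 50.1 V.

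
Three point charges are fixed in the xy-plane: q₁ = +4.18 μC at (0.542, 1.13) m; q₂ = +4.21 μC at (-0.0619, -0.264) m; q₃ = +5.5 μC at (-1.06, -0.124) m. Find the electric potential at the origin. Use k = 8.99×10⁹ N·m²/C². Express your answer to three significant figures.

2.16×10⁵ V

Electric potential is a scalar, so the contributions from each charge add algebraically: V = Σ kqᵢ/rᵢ.
Distances from the field point to each charge: r₁ = 1.25 m, r₂ = 0.271 m, r₃ = 1.07 m.
V = k[(4.18×10⁻⁶)/(1.25) + (4.21×10⁻⁶)/(0.271) + (5.50×10⁻⁶)/(1.07)] = 2.16×10⁵ V.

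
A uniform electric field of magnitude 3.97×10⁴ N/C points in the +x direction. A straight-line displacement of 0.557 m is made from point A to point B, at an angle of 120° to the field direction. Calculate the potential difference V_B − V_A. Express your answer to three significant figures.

Only the component of displacement along E changes the potential: ΔV = −E·d·cosθ.
ΔV = −(3.97×10⁴ V/m)(0.557 m)cos120° = 1.11×10⁴ V.

1.11×10⁴ V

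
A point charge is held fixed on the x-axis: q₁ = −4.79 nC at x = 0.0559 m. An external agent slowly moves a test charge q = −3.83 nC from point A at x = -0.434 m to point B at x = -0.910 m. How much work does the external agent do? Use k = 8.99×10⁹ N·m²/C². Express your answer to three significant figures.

-1.66×10⁻⁷ J

For quasistatic motion the external work equals the change in potential energy: W_ext = qΔV = q(V_B − V_A).
At A: distance to the source charge is 0.490 m; V_A = kq₁/r = -87.9 V.
At B: distance to the source charge is 0.966 m; V_B = kq₁/r = -44.6 V.
ΔV = V_B − V_A = 43.3 V.
W_ext = qΔV = (-3.83×10⁻⁹ C)(43.3 V) = -1.66×10⁻⁷ J.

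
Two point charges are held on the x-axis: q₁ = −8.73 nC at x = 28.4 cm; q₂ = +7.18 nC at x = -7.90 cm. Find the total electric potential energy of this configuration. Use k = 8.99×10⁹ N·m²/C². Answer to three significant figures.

-1.55×10⁻⁶ J

The assembly work is the sum of pairwise potential energies, U = Σ_{i<j} kqᵢqⱼ/rᵢⱼ.
Pair separations: r₁₂ = 0.363 m.
U = (-1.55×10⁻⁶) = -1.55×10⁻⁶ J.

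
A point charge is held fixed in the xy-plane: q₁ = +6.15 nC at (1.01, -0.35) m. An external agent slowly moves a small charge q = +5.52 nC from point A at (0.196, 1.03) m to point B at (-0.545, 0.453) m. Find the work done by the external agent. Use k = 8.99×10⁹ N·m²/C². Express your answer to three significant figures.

For quasistatic motion the external work equals the change in potential energy: W_ext = qΔV = q(V_B − V_A).
At A: distance to the source charge is 1.60 m; V_A = kq₁/r = 34.5 V.
At B: distance to the source charge is 1.75 m; V_B = kq₁/r = 31.6 V.
ΔV = V_B − V_A = -2.92 V.
W_ext = qΔV = (5.52×10⁻⁹ C)(-2.92 V) = -1.61×10⁻⁸ J.

-1.61×10⁻⁸ J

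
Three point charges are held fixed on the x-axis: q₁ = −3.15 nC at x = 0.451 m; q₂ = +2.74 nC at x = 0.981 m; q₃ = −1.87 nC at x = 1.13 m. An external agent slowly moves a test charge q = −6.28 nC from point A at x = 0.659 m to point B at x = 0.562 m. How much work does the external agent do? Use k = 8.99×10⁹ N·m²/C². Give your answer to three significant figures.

8.20×10⁻⁷ J

For quasistatic motion the external work equals the change in potential energy: W_ext = qΔV = q(V_B − V_A).
At A: distances to the source charges are 0.208 m, 0.322 m, 0.471 m; V_A = Σ kqᵢ/rᵢ = -95.3 V.
At B: distances to the source charges are 0.111 m, 0.419 m, 0.568 m; V_B = Σ kqᵢ/rᵢ = -226 V.
ΔV = V_B − V_A = -131 V.
W_ext = qΔV = (-6.28×10⁻⁹ C)(-131 V) = 8.20×10⁻⁷ J.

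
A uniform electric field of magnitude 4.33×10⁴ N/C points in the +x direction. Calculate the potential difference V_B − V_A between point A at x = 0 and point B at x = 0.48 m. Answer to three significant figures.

In a uniform field, potential decreases in the direction of E: V_B − V_A = −E·Δx.
V_B − V_A = −(4.33×10⁴ V/m)(0.480 m) = -2.08×10⁴ V.

-2.08×10⁴ V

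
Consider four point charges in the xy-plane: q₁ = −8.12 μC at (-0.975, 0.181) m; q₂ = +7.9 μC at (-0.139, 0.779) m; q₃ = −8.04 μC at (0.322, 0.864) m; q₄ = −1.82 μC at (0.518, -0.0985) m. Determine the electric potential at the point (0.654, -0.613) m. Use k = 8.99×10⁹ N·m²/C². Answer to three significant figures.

Electric potential is a scalar, so the contributions from each charge add algebraically: V = Σ kqᵢ/rᵢ.
Distances from the field point to each charge: r₁ = 1.81 m, r₂ = 1.60 m, r₃ = 1.51 m, r₄ = 0.532 m.
V = k[(-8.12×10⁻⁶)/(1.81) + (7.90×10⁻⁶)/(1.60) + (-8.04×10⁻⁶)/(1.51) + (-1.82×10⁻⁶)/(0.532)] = -7.44×10⁴ V.

-7.44×10⁴ V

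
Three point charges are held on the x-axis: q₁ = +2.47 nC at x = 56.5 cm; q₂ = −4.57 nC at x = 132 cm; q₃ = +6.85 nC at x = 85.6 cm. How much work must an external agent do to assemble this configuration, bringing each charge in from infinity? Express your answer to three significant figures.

-2.18×10⁻⁷ J

The assembly work is the sum of pairwise potential energies, U = Σ_{i<j} kqᵢqⱼ/rᵢⱼ.
Pair separations: r₁₂ = 0.755 m, r₁₃ = 0.291 m, r₂₃ = 0.464 m.
U = (-1.34×10⁻⁷) + (5.23×10⁻⁷) + (-6.07×10⁻⁷) = -2.18×10⁻⁷ J.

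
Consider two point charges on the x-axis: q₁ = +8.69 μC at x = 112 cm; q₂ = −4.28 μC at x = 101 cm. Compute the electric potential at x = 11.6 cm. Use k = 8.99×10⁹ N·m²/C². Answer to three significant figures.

Electric potential is a scalar, so the contributions from each charge add algebraically: V = Σ kqᵢ/rᵢ.
Distances from the field point to each charge: r₁ = 1.00 m, r₂ = 0.894 m.
V = k[(8.69×10⁻⁶)/(1.00) + (-4.28×10⁻⁶)/(0.894)] = 3.48×10⁴ V.

3.48×10⁴ V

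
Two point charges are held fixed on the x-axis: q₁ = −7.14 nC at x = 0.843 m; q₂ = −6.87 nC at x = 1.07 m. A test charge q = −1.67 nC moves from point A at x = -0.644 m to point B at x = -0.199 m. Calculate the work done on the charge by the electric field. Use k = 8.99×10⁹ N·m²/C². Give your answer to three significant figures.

The work done by the electric force is W_field = −ΔU = −q(V_B − V_A) = q(V_A − V_B).
At A: distances to the source charges are 1.49 m, 1.71 m; V_A = Σ kqᵢ/rᵢ = -79.2 V.
At B: distances to the source charges are 1.04 m, 1.27 m; V_B = Σ kqᵢ/rᵢ = -110 V.
ΔV = V_B − V_A = -31.1 V.
W_field = −qΔV = −(-1.67×10⁻⁹ C)(-31.1 V) = -5.19×10⁻⁸ J.

-5.19×10⁻⁸ J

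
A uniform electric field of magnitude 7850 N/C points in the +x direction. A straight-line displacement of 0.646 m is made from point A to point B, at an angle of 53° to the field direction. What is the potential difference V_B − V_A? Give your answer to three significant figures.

Only the component of displacement along E changes the potential: ΔV = −E·d·cosθ.
ΔV = −(7850 V/m)(0.646 m)cos53° = -3050 V.

-3050 V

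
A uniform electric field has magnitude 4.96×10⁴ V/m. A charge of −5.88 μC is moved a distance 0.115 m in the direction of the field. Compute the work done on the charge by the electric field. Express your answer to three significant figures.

-0.0335 J

The potential change for a displacement 0.115 m in the direction of the field is ΔV = −Ed = -5700 V.
W_field = −qΔV = -0.0335 J.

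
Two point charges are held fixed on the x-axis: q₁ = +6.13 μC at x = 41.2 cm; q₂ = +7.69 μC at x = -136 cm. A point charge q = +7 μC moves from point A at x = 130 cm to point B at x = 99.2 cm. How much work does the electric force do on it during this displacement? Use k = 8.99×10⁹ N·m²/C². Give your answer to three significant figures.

-0.255 J

The work done by the electric force is W_field = −ΔU = −q(V_B − V_A) = q(V_A − V_B).
At A: distances to the source charges are 0.888 m, 2.66 m; V_A = Σ kqᵢ/rᵢ = 8.80×10⁴ V.
At B: distances to the source charges are 0.580 m, 2.35 m; V_B = Σ kqᵢ/rᵢ = 1.24×10⁵ V.
ΔV = V_B − V_A = 3.64×10⁴ V.
W_field = −qΔV = −(7.00×10⁻⁶ C)(3.64×10⁴ V) = -0.255 J.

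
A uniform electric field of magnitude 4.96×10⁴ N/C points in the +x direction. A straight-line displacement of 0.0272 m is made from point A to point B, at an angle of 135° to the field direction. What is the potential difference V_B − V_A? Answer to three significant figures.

954 V

Only the component of displacement along E changes the potential: ΔV = −E·d·cosθ.
ΔV = −(4.96×10⁴ V/m)(0.0272 m)cos135° = 954 V.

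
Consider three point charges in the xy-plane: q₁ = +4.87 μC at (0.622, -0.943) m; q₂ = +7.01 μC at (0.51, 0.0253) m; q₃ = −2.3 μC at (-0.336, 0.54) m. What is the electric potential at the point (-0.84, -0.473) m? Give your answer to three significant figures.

The total potential is the scalar sum of each charge's contribution, V = Σ kqᵢ/rᵢ.
Distances from the field point to each charge: r₁ = 1.54 m, r₂ = 1.44 m, r₃ = 1.13 m.
V = k[(4.87×10⁻⁶)/(1.54) + (7.01×10⁻⁶)/(1.44) + (-2.30×10⁻⁶)/(1.13)] = 5.40×10⁴ V.

5.40×10⁴ V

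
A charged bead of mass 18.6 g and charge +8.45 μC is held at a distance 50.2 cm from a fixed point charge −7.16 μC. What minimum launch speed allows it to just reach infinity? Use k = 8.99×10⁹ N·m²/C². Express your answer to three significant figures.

To just escape, total mechanical energy must reach zero at infinity: ½mv²_min + U = 0, so ½mv²_min = −U = |kQq|/r.
|U| = |kQq|/r = (8.99×10⁹ N·m²/C²)(7.16×10⁻⁶)(8.45×10⁻⁶)/(0.502) = 1.08 J.
v_min = √(2|U|/m) = √(2·1.08/0.0186) = 10.8 m/s.

10.8 m/s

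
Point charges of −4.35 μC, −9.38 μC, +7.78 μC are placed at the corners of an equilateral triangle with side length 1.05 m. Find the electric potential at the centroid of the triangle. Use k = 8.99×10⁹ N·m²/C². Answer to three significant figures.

Electric potential is a scalar, so the contributions from each charge add algebraically: V = Σ kqᵢ/rᵢ.
The distance from each vertex to the centroid is a/√3 = 0.606 m.
V = k[(-4.35×10⁻⁶)/(0.606) + (-9.38×10⁻⁶)/(0.606) + (7.78×10⁻⁶)/(0.606)] = -8.82×10⁴ V.

-8.82×10⁴ V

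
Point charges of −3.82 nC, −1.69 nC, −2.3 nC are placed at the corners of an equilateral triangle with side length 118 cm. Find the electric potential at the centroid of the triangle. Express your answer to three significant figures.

-103 V

Electric potential is a scalar, so the contributions from each charge add algebraically: V = Σ kqᵢ/rᵢ.
The distance from each vertex to the centroid is a/√3 = 0.681 m.
V = k[(-3.82×10⁻⁹)/(0.681) + (-1.69×10⁻⁹)/(0.681) + (-2.30×10⁻⁹)/(0.681)] = -103 V.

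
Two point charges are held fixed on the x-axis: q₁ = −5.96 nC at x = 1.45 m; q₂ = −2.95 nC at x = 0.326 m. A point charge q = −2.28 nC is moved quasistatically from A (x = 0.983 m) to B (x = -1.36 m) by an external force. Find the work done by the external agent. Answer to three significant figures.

For quasistatic motion the external work equals the change in potential energy: W_ext = qΔV = q(V_B − V_A).
At A: distances to the source charges are 0.467 m, 0.657 m; V_A = Σ kqᵢ/rᵢ = -155 V.
At B: distances to the source charges are 2.81 m, 1.69 m; V_B = Σ kqᵢ/rᵢ = -34.8 V.
ΔV = V_B − V_A = 120 V.
W_ext = qΔV = (-2.28×10⁻⁹ C)(120 V) = -2.74×10⁻⁷ J.

-2.74×10⁻⁷ J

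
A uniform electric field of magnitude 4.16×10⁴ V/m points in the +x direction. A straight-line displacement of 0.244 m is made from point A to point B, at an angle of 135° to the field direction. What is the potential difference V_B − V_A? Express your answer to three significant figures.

7180 V

Only the component of displacement along E changes the potential: ΔV = −E·d·cosθ.
ΔV = −(4.16×10⁴ V/m)(0.244 m)cos135° = 7180 V.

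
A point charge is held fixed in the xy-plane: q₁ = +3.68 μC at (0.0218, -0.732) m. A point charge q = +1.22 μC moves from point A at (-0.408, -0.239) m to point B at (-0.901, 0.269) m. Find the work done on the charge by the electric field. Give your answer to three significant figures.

The work done by the electric force is W_field = −ΔU = −q(V_B − V_A) = q(V_A − V_B).
At A: distance to the source charge is 0.654 m; V_A = kq₁/r = 5.06×10⁴ V.
At B: distance to the source charge is 1.36 m; V_B = kq₁/r = 2.43×10⁴ V.
ΔV = V_B − V_A = -2.63×10⁴ V.
W_field = −qΔV = −(1.22×10⁻⁶ C)(-2.63×10⁴ V) = 0.0321 J.

0.0321 J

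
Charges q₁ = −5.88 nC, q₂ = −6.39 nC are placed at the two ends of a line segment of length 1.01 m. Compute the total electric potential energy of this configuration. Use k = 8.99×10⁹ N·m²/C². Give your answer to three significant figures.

The work to assemble the configuration equals its total potential energy, U = Σ kqᵢqⱼ/rᵢⱼ over all pairs.
The separation is r = 1.01 m.
U = (3.34×10⁻⁷) = 3.34×10⁻⁷ J.

3.34×10⁻⁷ J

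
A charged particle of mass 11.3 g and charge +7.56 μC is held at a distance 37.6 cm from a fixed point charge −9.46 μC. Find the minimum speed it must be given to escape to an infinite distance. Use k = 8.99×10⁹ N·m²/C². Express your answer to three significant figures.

17.4 m/s

To just escape, total mechanical energy must reach zero at infinity: ½mv²_min + U = 0, so ½mv²_min = −U = |kQq|/r.
|U| = |kQq|/r = (8.99×10⁹ N·m²/C²)(9.46×10⁻⁶)(7.56×10⁻⁶)/(0.376) = 1.71 J.
v_min = √(2|U|/m) = √(2·1.71/0.0113) = 17.4 m/s.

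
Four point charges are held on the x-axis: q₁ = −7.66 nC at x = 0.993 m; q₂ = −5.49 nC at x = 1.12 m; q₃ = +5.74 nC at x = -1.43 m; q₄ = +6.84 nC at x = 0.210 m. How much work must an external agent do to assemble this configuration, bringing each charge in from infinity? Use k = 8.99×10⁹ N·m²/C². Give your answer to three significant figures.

The assembly work is the sum of pairwise potential energies, U = Σ_{i<j} kqᵢqⱼ/rᵢⱼ.
Pair separations: r₁₂ = 0.127 m, r₁₃ = 2.42 m, r₁₄ = 0.783 m, r₂₃ = 2.55 m, r₂₄ = 0.910 m, r₃₄ = 1.64 m.
Summing all 6 pair terms gives U = 1.95×10⁻⁶ J.

1.95×10⁻⁶ J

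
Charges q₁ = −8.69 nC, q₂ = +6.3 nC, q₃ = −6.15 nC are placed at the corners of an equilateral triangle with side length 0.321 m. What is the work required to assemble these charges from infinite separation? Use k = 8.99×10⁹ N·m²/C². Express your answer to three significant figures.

The assembly work is the sum of pairwise potential energies, U = Σ_{i<j} kqᵢqⱼ/rᵢⱼ.
All three pair separations equal the side length, 0.321 m.
U = (-1.53×10⁻⁶) + (1.50×10⁻⁶) + (-1.09×10⁻⁶) = -1.12×10⁻⁶ J.

-1.12×10⁻⁶ J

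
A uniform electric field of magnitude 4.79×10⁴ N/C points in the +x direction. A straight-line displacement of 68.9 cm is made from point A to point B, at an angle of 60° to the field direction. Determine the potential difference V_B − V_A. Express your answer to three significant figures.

-1.65×10⁴ V

Only the component of displacement along E changes the potential: ΔV = −E·d·cosθ.
ΔV = −(4.79×10⁴ V/m)(0.689 m)cos60° = -1.65×10⁴ V.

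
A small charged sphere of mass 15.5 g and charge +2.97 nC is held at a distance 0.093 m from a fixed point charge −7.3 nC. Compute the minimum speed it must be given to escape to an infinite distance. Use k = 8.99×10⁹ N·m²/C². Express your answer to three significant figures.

0.0164 m/s

To just escape, total mechanical energy must reach zero at infinity: ½mv²_min + U = 0, so ½mv²_min = −U = |kQq|/r.
|U| = |kQq|/r = (8.99×10⁹ N·m²/C²)(7.30×10⁻⁹)(2.97×10⁻⁹)/(0.0930) = 2.10×10⁻⁶ J.
v_min = √(2|U|/m) = √(2·2.10×10⁻⁶/0.0155) = 0.0164 m/s.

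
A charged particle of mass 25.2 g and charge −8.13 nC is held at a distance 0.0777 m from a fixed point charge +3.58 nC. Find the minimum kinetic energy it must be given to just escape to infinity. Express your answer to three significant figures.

To just escape, total mechanical energy must reach zero at infinity: ½mv²_min + U = 0, so ½mv²_min = −U = |kQq|/r.
|U| = |kQq|/r = (8.99×10⁹ N·m²/C²)(3.58×10⁻⁹)(8.13×10⁻⁹)/(0.0777) = 3.37×10⁻⁶ J.

3.37×10⁻⁶ J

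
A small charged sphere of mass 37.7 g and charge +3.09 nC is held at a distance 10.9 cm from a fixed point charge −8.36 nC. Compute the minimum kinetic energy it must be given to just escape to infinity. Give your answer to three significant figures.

2.13×10⁻⁶ J

To just escape, total mechanical energy must reach zero at infinity: ½mv²_min + U = 0, so ½mv²_min = −U = |kQq|/r.
|U| = |kQq|/r = (8.99×10⁹ N·m²/C²)(8.36×10⁻⁹)(3.09×10⁻⁹)/(0.109) = 2.13×10⁻⁶ J.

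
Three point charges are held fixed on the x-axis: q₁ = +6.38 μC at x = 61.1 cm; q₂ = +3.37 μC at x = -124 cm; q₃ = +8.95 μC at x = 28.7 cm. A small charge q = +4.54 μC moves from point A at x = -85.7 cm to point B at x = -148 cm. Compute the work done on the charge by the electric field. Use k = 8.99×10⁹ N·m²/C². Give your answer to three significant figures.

-0.0485 J

The work done by the electric force is W_field = −ΔU = −q(V_B − V_A) = q(V_A − V_B).
At A: distances to the source charges are 1.47 m, 0.383 m, 1.14 m; V_A = Σ kqᵢ/rᵢ = 1.89×10⁵ V.
At B: distances to the source charges are 2.09 m, 0.240 m, 1.77 m; V_B = Σ kqᵢ/rᵢ = 1.99×10⁵ V.
ΔV = V_B − V_A = 1.07×10⁴ V.
W_field = −qΔV = −(4.54×10⁻⁶ C)(1.07×10⁴ V) = -0.0485 J.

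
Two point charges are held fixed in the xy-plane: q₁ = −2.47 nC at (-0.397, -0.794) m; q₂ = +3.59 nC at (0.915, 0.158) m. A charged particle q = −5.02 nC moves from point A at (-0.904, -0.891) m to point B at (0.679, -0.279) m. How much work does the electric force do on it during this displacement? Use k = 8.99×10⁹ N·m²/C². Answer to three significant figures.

The work done by the electric force is W_field = −ΔU = −q(V_B − V_A) = q(V_A − V_B).
At A: distances to the source charges are 0.516 m, 2.10 m; V_A = Σ kqᵢ/rᵢ = -27.6 V.
At B: distances to the source charges are 1.19 m, 0.497 m; V_B = Σ kqᵢ/rᵢ = 46.4 V.
ΔV = V_B − V_A = 74.0 V.
W_field = −qΔV = −(-5.02×10⁻⁹ C)(74.0 V) = 3.72×10⁻⁷ J.

3.72×10⁻⁷ J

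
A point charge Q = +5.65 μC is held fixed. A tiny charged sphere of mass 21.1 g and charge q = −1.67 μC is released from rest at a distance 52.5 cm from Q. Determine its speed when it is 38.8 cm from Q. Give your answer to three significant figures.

Only the electrostatic force acts, so mechanical energy is conserved: ½mv² = U₁ − U₂ = kQq(1/r₁ − 1/r₂).
U₁ − U₂ = (8.99×10⁹ N·m²/C²)(5.65×10⁻⁶ C)(-1.67×10⁻⁶ C)(1/0.525 − 1/0.388) = 0.0570 J.
v = √(2·0.0570/0.0211) = 2.33 m/s.

2.33 m/s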